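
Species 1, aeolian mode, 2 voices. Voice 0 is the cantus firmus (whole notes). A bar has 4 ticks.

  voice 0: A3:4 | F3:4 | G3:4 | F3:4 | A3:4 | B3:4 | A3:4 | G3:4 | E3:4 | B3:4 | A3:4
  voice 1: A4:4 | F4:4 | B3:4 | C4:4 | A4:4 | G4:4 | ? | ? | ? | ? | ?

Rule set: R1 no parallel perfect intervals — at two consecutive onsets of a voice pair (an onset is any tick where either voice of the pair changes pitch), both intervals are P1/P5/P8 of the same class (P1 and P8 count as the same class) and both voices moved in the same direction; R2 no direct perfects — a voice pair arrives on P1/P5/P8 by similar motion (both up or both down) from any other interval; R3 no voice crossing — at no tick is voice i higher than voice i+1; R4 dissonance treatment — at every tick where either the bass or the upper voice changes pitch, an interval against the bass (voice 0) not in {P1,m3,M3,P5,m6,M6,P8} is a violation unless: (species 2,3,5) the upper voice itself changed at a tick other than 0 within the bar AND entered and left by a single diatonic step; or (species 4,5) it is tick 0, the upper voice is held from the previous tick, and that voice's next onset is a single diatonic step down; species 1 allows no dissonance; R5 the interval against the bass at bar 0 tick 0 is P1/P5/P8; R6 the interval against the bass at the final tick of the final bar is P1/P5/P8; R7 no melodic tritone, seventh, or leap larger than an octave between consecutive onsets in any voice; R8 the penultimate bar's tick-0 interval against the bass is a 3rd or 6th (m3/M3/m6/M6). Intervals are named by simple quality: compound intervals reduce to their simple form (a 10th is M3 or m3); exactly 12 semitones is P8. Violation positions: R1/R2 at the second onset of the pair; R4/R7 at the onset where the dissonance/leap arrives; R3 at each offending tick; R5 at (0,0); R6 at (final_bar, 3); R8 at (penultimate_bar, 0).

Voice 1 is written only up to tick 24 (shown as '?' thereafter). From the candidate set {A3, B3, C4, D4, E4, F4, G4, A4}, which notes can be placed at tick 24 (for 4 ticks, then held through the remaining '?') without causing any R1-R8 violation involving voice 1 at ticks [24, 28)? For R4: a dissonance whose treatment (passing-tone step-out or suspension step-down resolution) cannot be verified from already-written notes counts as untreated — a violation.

{A4, C4, F4}

A3: violates R2,R7
B3: violates R4
C4: legal
D4: violates R4
E4: violates R2
F4: legal
G4: violates R4
A4: legal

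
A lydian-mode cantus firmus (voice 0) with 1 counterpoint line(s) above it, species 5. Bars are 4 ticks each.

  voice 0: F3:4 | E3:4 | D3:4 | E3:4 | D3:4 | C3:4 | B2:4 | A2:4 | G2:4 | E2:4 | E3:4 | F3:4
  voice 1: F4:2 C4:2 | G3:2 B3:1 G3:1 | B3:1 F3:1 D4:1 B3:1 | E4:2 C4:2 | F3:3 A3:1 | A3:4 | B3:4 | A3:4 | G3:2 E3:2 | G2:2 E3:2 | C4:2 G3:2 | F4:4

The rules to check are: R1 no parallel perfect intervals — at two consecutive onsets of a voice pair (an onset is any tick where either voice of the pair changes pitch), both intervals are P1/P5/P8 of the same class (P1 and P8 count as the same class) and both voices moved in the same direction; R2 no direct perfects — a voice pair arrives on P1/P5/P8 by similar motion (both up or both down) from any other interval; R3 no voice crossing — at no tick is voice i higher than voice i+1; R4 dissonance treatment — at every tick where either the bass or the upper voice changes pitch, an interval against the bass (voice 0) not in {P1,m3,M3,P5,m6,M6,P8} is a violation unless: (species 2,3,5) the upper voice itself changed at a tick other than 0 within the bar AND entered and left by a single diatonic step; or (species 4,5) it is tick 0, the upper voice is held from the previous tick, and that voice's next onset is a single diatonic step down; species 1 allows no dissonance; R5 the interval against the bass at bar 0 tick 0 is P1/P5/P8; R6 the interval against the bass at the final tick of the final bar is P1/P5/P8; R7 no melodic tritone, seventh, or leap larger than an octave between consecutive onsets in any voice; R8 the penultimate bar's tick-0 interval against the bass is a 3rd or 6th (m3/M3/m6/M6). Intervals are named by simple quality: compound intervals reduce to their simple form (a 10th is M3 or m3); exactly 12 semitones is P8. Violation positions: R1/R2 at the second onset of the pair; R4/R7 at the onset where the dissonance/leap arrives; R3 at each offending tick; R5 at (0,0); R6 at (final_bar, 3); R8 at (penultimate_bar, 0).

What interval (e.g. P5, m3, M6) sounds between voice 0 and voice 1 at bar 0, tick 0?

voice 0=F3 voice 1=F4 -> P8

P8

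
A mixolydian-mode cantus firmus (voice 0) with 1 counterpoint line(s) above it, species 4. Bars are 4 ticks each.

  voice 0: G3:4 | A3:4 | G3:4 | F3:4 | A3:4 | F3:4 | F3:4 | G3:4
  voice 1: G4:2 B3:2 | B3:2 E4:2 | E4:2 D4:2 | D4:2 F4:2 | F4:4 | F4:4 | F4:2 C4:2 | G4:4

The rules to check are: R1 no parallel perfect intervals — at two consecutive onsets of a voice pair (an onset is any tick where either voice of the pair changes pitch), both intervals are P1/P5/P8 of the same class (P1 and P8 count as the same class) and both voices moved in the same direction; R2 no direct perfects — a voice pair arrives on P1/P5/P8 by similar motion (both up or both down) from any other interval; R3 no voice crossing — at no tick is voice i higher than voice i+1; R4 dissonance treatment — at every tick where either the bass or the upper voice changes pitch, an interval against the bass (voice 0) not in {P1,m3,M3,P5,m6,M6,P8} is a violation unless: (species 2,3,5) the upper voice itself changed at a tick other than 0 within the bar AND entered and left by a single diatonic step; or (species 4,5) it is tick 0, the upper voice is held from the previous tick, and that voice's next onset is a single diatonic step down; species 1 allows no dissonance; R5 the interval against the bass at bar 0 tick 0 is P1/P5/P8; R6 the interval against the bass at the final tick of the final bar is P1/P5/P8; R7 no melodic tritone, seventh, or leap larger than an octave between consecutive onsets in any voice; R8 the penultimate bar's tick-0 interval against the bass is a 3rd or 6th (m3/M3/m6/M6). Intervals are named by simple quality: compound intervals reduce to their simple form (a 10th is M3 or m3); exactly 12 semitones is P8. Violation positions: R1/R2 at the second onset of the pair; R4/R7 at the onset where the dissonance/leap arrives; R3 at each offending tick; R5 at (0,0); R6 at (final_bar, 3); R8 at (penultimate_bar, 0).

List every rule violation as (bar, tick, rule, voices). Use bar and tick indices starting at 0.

bar 0: v0=G3 v1=G4 downbeat P8
bar 1: v0=A3 v1=B3 downbeat M2
bar 2: v0=G3 v1=E4 downbeat M6
bar 3: v0=F3 v1=D4 downbeat M6
bar 4: v0=A3 v1=F4 downbeat m6
bar 5: v0=F3 v1=F4 downbeat P8
bar 6: v0=F3 v1=F4 downbeat P8
bar 7: v0=G3 v1=G4 downbeat P8
  -> R4 @ bar 1 tick 0 v(0, 1): A3/B3 M2 untreated
  -> R8 @ bar 6 tick 0 v(0, 1): penult P8 not 3rd/6th
  -> R2 @ bar 7 tick 0 v(0, 1): F3/C4 P5 -> G3/G4 P8 similar

(1, 0, R4, (0, 1))
(6, 0, R8, (0, 1))
(7, 0, R2, (0, 1))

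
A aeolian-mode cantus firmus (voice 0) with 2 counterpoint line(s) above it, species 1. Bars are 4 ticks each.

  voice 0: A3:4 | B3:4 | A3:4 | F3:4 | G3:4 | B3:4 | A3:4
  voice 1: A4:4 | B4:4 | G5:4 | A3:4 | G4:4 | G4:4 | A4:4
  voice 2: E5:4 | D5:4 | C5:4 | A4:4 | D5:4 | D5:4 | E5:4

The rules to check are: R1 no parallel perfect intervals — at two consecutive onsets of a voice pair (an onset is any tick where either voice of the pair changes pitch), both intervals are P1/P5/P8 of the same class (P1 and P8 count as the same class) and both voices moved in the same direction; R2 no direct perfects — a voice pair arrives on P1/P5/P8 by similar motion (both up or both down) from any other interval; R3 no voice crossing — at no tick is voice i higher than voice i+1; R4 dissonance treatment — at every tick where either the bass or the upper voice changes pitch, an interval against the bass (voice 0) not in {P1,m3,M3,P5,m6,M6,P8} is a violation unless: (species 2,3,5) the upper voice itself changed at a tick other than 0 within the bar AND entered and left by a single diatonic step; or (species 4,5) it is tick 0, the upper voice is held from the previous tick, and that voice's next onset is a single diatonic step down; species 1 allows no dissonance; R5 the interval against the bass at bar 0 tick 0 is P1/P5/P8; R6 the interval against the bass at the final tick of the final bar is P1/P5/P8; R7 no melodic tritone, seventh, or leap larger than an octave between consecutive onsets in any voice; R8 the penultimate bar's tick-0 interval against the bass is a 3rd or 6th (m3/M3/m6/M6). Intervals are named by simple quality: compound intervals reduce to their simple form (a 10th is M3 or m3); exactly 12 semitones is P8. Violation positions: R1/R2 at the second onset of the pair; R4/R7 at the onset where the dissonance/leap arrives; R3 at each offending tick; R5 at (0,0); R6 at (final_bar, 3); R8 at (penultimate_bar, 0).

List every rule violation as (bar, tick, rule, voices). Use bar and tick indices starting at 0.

bar 0: v0=A3 v1=A4 v2=E5 downbeat P5
bar 1: v0=B3 v1=B4 v2=D5 downbeat m3
bar 2: v0=A3 v1=G5 v2=C5 downbeat m3
bar 3: v0=F3 v1=A3 v2=A4 downbeat M3
bar 4: v0=G3 v1=G4 v2=D5 downbeat P5
bar 5: v0=B3 v1=G4 v2=D5 downbeat m3
bar 6: v0=A3 v1=A4 v2=E5 downbeat P5
  -> R1 @ bar 1 tick 0 v(0, 1): A3/A4 P8 -> B3/B4 P8 similar
  -> R3 @ bar 2 tick 0 v(1, 2): G5 above C5
  -> R4 @ bar 2 tick 0 v(0, 1): A3/G5 m7 untreated
  -> R3 @ bar 2 tick 1 v(1, 2): G5 above C5
  -> R3 @ bar 2 tick 2 v(1, 2): G5 above C5
  -> R3 @ bar 2 tick 3 v(1, 2): G5 above C5
  -> R2 @ bar 3 tick 0 v(1, 2): G5/C5 P5 -> A3/A4 P8 similar
  -> R7 @ bar 3 tick 0 v(1,): G5->A3 leap 22st
  -> R2 @ bar 4 tick 0 v(0, 1): F3/A3 M3 -> G3/G4 P8 similar
  -> R2 @ bar 4 tick 0 v(0, 2): F3/A4 M3 -> G3/D5 P5 similar
  -> R2 @ bar 4 tick 0 v(1, 2): A3/A4 P8 -> G4/D5 P5 similar
  -> R7 @ bar 4 tick 0 v(1,): A3->G4 leap 10st
  -> R1 @ bar 6 tick 0 v(1, 2): G4/D5 P5 -> A4/E5 P5 similar

(1, 0, R1, (0, 1))
(2, 0, R3, (1, 2))
(2, 0, R4, (0, 1))
(2, 1, R3, (1, 2))
(2, 2, R3, (1, 2))
(2, 3, R3, (1, 2))
(3, 0, R2, (1, 2))
(3, 0, R7, (1,))
(4, 0, R2, (0, 1))
(4, 0, R2, (0, 2))
(4, 0, R2, (1, 2))
(4, 0, R7, (1,))
(6, 0, R1, (1, 2))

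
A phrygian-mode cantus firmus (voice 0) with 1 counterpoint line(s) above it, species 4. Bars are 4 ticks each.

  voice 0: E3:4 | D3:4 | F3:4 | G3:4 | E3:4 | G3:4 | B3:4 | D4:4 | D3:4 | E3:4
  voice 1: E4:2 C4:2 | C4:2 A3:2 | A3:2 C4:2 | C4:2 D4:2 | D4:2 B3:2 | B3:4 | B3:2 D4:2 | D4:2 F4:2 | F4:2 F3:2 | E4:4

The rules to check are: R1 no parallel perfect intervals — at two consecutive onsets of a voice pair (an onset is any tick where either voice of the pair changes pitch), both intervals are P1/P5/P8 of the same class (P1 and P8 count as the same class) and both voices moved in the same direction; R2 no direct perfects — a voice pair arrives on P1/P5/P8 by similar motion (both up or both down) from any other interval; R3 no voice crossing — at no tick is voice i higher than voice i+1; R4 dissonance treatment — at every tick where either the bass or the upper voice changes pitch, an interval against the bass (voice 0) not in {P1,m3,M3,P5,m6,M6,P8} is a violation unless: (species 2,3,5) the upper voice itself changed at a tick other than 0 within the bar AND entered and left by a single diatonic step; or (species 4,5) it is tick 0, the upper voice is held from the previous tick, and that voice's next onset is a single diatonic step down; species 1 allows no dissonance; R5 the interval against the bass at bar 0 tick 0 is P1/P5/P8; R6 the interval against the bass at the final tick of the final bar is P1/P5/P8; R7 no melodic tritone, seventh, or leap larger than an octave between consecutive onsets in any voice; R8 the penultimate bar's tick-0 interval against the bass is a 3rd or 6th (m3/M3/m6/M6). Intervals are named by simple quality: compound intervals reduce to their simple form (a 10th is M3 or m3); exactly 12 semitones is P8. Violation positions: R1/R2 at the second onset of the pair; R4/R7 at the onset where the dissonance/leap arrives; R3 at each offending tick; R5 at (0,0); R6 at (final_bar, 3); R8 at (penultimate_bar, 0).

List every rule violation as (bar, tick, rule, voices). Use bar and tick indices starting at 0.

(1, 0, R4, (0, 1))
(3, 0, R4, (0, 1))
(4, 0, R4, (0, 1))
(9, 0, R2, (0, 1))
(9, 0, R7, (1,))

bar 0: v0=E3 v1=E4 downbeat P8
bar 1: v0=D3 v1=C4 downbeat m7
bar 2: v0=F3 v1=A3 downbeat M3
bar 3: v0=G3 v1=C4 downbeat P4
bar 4: v0=E3 v1=D4 downbeat m7
bar 5: v0=G3 v1=B3 downbeat M3
bar 6: v0=B3 v1=B3 downbeat P1
bar 7: v0=D4 v1=D4 downbeat P1
bar 8: v0=D3 v1=F4 downbeat m3
bar 9: v0=E3 v1=E4 downbeat P8
  -> R4 @ bar 1 tick 0 v(0, 1): D3/C4 m7 untreated
  -> R4 @ bar 3 tick 0 v(0, 1): G3/C4 P4 untreated
  -> R4 @ bar 4 tick 0 v(0, 1): E3/D4 m7 untreated
  -> R2 @ bar 9 tick 0 v(0, 1): D3/F3 m3 -> E3/E4 P8 similar
  -> R7 @ bar 9 tick 0 v(1,): F3->E4 leap 11st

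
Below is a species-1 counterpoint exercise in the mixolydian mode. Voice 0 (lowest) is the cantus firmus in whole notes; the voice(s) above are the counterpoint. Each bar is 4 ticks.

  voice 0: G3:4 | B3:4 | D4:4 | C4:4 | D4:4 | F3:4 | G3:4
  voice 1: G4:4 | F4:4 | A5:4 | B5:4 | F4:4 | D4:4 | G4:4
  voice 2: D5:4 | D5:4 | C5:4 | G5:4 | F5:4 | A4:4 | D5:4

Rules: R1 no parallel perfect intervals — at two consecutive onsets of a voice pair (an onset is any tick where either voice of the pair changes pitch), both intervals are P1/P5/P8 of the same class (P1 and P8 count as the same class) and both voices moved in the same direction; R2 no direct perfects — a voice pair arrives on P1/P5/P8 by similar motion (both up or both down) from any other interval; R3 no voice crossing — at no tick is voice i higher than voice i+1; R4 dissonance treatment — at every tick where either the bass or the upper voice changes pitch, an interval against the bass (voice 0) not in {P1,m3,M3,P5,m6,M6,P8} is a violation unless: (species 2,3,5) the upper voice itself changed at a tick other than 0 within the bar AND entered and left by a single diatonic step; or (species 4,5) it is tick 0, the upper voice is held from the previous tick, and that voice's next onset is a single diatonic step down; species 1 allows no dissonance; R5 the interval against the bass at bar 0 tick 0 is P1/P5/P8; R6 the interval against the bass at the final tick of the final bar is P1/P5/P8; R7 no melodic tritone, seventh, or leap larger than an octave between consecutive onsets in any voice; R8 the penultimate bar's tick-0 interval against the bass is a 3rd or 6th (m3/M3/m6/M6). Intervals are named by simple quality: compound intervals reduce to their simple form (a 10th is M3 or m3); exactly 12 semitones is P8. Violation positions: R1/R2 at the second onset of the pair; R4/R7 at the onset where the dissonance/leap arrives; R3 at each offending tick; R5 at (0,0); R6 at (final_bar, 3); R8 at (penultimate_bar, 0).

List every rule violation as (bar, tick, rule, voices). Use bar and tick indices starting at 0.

bar 0: v0=G3 v1=G4 v2=D5 downbeat P5
bar 1: v0=B3 v1=F4 v2=D5 downbeat m3
bar 2: v0=D4 v1=A5 v2=C5 downbeat m7
bar 3: v0=C4 v1=B5 v2=G5 downbeat P5
bar 4: v0=D4 v1=F4 v2=F5 downbeat m3
bar 5: v0=F3 v1=D4 v2=A4 downbeat M3
bar 6: v0=G3 v1=G4 v2=D5 downbeat P5
  -> R4 @ bar 1 tick 0 v(0, 1): B3/F4 TT untreated
  -> R2 @ bar 2 tick 0 v(0, 1): B3/F4 TT -> D4/A5 P5 similar
  -> R3 @ bar 2 tick 0 v(1, 2): A5 above C5
  -> R4 @ bar 2 tick 0 v(0, 2): D4/C5 m7 untreated
  -> R7 @ bar 2 tick 0 v(1,): F4->A5 leap 16st
  -> R3 @ bar 2 tick 1 v(1, 2): A5 above C5
  -> R3 @ bar 2 tick 2 v(1, 2): A5 above C5
  -> R3 @ bar 2 tick 3 v(1, 2): A5 above C5
  -> R3 @ bar 3 tick 0 v(1, 2): B5 above G5
  -> R4 @ bar 3 tick 0 v(0, 1): C4/B5 M7 untreated
  -> R3 @ bar 3 tick 1 v(1, 2): B5 above G5
  -> R3 @ bar 3 tick 2 v(1, 2): B5 above G5
  -> R3 @ bar 3 tick 3 v(1, 2): B5 above G5
  -> R2 @ bar 4 tick 0 v(1, 2): B5/G5 M3 -> F4/F5 P8 similar
  -> R7 @ bar 4 tick 0 v(1,): B5->F4 leap 18st
  -> R2 @ bar 5 tick 0 v(1, 2): F4/F5 P8 -> D4/A4 P5 similar
  -> R1 @ bar 6 tick 0 v(1, 2): D4/A4 P5 -> G4/D5 P5 similar
  -> R2 @ bar 6 tick 0 v(0, 1): F3/D4 M6 -> G3/G4 P8 similar
  -> R2 @ bar 6 tick 0 v(0, 2): F3/A4 M3 -> G3/D5 P5 similar

(1, 0, R4, (0, 1))
(2, 0, R2, (0, 1))
(2, 0, R3, (1, 2))
(2, 0, R4, (0, 2))
(2, 0, R7, (1,))
(2, 1, R3, (1, 2))
(2, 2, R3, (1, 2))
(2, 3, R3, (1, 2))
(3, 0, R3, (1, 2))
(3, 0, R4, (0, 1))
(3, 1, R3, (1, 2))
(3, 2, R3, (1, 2))
(3, 3, R3, (1, 2))
(4, 0, R2, (1, 2))
(4, 0, R7, (1,))
(5, 0, R2, (1, 2))
(6, 0, R1, (1, 2))
(6, 0, R2, (0, 1))
(6, 0, R2, (0, 2))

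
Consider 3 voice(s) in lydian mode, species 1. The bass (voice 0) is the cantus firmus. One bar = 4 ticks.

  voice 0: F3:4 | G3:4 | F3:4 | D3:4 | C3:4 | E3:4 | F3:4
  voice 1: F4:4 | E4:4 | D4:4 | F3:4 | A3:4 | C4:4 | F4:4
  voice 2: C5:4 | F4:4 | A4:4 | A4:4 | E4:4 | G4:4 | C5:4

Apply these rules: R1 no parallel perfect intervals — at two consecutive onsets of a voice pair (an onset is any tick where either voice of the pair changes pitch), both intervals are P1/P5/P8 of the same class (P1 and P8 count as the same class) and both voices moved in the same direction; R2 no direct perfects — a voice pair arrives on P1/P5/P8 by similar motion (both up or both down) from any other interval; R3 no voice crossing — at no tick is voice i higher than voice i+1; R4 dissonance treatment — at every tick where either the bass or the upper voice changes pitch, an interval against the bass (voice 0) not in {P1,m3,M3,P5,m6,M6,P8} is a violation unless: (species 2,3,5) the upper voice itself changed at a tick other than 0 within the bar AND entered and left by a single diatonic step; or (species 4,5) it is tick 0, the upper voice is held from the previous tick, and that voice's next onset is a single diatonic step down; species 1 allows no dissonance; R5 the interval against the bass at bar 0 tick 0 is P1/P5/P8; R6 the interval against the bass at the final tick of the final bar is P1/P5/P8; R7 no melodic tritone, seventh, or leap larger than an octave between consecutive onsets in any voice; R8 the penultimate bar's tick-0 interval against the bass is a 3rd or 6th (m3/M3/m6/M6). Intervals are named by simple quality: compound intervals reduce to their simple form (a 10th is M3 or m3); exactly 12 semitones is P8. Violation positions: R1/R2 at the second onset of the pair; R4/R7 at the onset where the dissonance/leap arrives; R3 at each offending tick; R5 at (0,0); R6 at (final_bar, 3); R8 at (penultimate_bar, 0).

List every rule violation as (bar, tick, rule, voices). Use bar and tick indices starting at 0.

bar 0: v0=F3 v1=F4 v2=C5 downbeat P5
bar 1: v0=G3 v1=E4 v2=F4 downbeat m7
bar 2: v0=F3 v1=D4 v2=A4 downbeat M3
bar 3: v0=D3 v1=F3 v2=A4 downbeat P5
bar 4: v0=C3 v1=A3 v2=E4 downbeat M3
bar 5: v0=E3 v1=C4 v2=G4 downbeat m3
bar 6: v0=F3 v1=F4 v2=C5 downbeat P5
  -> R4 @ bar 1 tick 0 v(0, 2): G3/F4 m7 untreated
  -> R1 @ bar 5 tick 0 v(1, 2): A3/E4 P5 -> C4/G4 P5 similar
  -> R1 @ bar 6 tick 0 v(1, 2): C4/G4 P5 -> F4/C5 P5 similar
  -> R2 @ bar 6 tick 0 v(0, 1): E3/C4 m6 -> F3/F4 P8 similar
  -> R2 @ bar 6 tick 0 v(0, 2): E3/G4 m3 -> F3/C5 P5 similar

(1, 0, R4, (0, 2))
(5, 0, R1, (1, 2))
(6, 0, R1, (1, 2))
(6, 0, R2, (0, 1))
(6, 0, R2, (0, 2))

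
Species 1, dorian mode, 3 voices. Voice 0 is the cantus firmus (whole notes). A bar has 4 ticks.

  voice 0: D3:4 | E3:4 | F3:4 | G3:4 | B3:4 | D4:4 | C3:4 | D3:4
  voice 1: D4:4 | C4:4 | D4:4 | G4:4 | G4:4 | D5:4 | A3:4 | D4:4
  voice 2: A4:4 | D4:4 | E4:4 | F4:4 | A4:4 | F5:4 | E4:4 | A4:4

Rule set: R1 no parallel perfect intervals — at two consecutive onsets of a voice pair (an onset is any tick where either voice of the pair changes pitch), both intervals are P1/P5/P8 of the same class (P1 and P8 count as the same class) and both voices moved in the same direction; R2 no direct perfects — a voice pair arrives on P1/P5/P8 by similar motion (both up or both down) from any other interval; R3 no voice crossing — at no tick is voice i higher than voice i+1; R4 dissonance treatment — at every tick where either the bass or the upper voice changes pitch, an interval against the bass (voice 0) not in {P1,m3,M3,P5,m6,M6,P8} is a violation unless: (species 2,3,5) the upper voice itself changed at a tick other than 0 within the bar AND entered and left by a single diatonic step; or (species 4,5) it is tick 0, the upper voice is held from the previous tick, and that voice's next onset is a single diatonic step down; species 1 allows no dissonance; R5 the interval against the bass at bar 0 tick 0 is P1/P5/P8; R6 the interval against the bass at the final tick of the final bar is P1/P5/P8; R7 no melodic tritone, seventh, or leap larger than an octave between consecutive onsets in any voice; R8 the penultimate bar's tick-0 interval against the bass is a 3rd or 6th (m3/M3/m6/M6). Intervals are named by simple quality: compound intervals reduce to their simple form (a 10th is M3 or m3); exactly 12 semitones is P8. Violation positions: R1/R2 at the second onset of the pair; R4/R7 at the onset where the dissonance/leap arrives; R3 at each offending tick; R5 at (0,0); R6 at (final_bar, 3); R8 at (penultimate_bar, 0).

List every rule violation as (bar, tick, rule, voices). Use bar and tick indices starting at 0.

bar 0: v0=D3 v1=D4 v2=A4 downbeat P5
bar 1: v0=E3 v1=C4 v2=D4 downbeat m7
bar 2: v0=F3 v1=D4 v2=E4 downbeat M7
bar 3: v0=G3 v1=G4 v2=F4 downbeat m7
bar 4: v0=B3 v1=G4 v2=A4 downbeat m7
bar 5: v0=D4 v1=D5 v2=F5 downbeat m3
bar 6: v0=C3 v1=A3 v2=E4 downbeat M3
bar 7: v0=D3 v1=D4 v2=A4 downbeat P5
  -> R4 @ bar 1 tick 0 v(0, 2): E3/D4 m7 untreated
  -> R4 @ bar 2 tick 0 v(0, 2): F3/E4 M7 untreated
  -> R2 @ bar 3 tick 0 v(0, 1): F3/D4 M6 -> G3/G4 P8 similar
  -> R3 @ bar 3 tick 0 v(1, 2): G4 above F4
  -> R4 @ bar 3 tick 0 v(0, 2): G3/F4 m7 untreated
  -> R3 @ bar 3 tick 1 v(1, 2): G4 above F4
  -> R3 @ bar 3 tick 2 v(1, 2): G4 above F4
  -> R3 @ bar 3 tick 3 v(1, 2): G4 above F4
  -> R4 @ bar 4 tick 0 v(0, 2): B3/A4 m7 untreated
  -> R2 @ bar 5 tick 0 v(0, 1): B3/G4 m6 -> D4/D5 P8 similar
  -> R2 @ bar 6 tick 0 v(1, 2): D5/F5 m3 -> A3/E4 P5 similar
  -> R7 @ bar 6 tick 0 v(0,): D4->C3 leap 14st
  -> R7 @ bar 6 tick 0 v(1,): D5->A3 leap 17st
  -> R7 @ bar 6 tick 0 v(2,): F5->E4 leap 13st
  -> R1 @ bar 7 tick 0 v(1, 2): A3/E4 P5 -> D4/A4 P5 similar
  -> R2 @ bar 7 tick 0 v(0, 1): C3/A3 M6 -> D3/D4 P8 similar
  -> R2 @ bar 7 tick 0 v(0, 2): C3/E4 M3 -> D3/A4 P5 similar

(1, 0, R4, (0, 2))
(2, 0, R4, (0, 2))
(3, 0, R2, (0, 1))
(3, 0, R3, (1, 2))
(3, 0, R4, (0, 2))
(3, 1, R3, (1, 2))
(3, 2, R3, (1, 2))
(3, 3, R3, (1, 2))
(4, 0, R4, (0, 2))
(5, 0, R2, (0, 1))
(6, 0, R2, (1, 2))
(6, 0, R7, (0,))
(6, 0, R7, (1,))
(6, 0, R7, (2,))
(7, 0, R1, (1, 2))
(7, 0, R2, (0, 1))
(7, 0, R2, (0, 2))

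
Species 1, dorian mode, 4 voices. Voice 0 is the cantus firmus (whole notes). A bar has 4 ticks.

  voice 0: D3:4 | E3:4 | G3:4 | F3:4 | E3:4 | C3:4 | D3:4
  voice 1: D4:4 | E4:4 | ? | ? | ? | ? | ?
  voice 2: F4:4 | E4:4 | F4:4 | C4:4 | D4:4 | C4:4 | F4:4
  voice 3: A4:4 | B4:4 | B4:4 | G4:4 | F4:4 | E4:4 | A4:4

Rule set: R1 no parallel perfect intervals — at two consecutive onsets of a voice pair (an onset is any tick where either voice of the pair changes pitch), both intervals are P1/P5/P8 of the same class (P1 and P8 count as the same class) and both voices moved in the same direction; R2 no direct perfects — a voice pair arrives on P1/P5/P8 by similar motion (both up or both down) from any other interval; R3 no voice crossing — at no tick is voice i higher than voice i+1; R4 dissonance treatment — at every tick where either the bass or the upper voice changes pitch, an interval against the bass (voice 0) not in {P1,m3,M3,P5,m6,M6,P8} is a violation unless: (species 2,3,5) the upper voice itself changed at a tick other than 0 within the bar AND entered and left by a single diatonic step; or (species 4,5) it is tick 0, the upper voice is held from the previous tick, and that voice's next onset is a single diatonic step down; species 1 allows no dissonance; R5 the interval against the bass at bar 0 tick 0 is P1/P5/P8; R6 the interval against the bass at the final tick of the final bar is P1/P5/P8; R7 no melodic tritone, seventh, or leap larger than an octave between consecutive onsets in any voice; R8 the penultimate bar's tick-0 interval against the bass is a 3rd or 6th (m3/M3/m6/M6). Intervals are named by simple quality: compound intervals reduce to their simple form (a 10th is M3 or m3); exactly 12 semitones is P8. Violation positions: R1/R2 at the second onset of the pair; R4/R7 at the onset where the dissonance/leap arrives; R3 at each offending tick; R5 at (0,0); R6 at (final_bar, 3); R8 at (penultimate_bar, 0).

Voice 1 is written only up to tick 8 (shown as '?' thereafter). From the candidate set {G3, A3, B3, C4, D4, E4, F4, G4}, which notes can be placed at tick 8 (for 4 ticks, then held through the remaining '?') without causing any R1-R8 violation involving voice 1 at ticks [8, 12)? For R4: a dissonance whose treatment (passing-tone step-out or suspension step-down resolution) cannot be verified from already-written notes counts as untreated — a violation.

{B3, D4, E4, G3}

G3: legal
A3: violates R4
B3: legal
C4: violates R4
D4: legal
E4: legal
F4: violates R1,R4
G4: violates R1,R3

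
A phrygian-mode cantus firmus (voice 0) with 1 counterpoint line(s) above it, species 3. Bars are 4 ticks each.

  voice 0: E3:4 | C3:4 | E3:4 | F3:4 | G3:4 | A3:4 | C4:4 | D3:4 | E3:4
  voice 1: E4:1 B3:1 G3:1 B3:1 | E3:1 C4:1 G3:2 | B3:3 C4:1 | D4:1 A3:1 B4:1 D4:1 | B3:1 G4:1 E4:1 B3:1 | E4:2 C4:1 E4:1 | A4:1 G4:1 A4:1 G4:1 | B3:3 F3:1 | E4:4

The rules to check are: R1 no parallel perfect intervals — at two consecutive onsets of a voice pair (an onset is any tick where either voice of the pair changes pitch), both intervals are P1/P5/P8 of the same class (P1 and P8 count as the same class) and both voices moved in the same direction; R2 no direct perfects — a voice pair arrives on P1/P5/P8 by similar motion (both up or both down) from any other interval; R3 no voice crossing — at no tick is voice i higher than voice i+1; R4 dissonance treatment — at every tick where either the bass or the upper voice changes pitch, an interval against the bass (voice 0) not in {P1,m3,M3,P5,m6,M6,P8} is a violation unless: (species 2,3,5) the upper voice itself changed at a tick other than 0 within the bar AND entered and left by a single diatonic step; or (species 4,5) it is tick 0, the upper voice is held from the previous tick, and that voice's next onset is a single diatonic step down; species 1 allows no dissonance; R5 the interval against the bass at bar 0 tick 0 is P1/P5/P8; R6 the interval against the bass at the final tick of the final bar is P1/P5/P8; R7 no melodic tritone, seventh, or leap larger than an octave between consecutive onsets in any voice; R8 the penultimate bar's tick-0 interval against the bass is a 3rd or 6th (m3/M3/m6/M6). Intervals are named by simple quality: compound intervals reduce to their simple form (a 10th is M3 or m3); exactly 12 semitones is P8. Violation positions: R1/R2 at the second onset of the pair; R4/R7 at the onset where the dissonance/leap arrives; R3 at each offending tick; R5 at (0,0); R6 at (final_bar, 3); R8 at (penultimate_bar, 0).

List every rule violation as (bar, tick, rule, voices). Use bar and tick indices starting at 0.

bar 0: v0=E3 v1=E4 downbeat P8
bar 1: v0=C3 v1=E3 downbeat M3
bar 2: v0=E3 v1=B3 downbeat P5
bar 3: v0=F3 v1=D4 downbeat M6
bar 4: v0=G3 v1=B3 downbeat M3
bar 5: v0=A3 v1=E4 downbeat P5
bar 6: v0=C4 v1=A4 downbeat M6
bar 7: v0=D3 v1=B3 downbeat M6
bar 8: v0=E3 v1=E4 downbeat P8
  -> R1 @ bar 2 tick 0 v(0, 1): C3/G3 P5 -> E3/B3 P5 similar
  -> R4 @ bar 3 tick 2 v(0, 1): F3/B4 TT untreated
  -> R7 @ bar 3 tick 2 v(1,): A3->B4 leap 14st
  -> R2 @ bar 5 tick 0 v(0, 1): G3/B3 M3 -> A3/E4 P5 similar
  -> R7 @ bar 7 tick 0 v(0,): C4->D3 leap 10st
  -> R7 @ bar 7 tick 3 v(1,): B3->F3 leap 6st
  -> R2 @ bar 8 tick 0 v(0, 1): D3/F3 m3 -> E3/E4 P8 similar
  -> R7 @ bar 8 tick 0 v(1,): F3->E4 leap 11st

(2, 0, R1, (0, 1))
(3, 2, R4, (0, 1))
(3, 2, R7, (1,))
(5, 0, R2, (0, 1))
(7, 0, R7, (0,))
(7, 3, R7, (1,))
(8, 0, R2, (0, 1))
(8, 0, R7, (1,))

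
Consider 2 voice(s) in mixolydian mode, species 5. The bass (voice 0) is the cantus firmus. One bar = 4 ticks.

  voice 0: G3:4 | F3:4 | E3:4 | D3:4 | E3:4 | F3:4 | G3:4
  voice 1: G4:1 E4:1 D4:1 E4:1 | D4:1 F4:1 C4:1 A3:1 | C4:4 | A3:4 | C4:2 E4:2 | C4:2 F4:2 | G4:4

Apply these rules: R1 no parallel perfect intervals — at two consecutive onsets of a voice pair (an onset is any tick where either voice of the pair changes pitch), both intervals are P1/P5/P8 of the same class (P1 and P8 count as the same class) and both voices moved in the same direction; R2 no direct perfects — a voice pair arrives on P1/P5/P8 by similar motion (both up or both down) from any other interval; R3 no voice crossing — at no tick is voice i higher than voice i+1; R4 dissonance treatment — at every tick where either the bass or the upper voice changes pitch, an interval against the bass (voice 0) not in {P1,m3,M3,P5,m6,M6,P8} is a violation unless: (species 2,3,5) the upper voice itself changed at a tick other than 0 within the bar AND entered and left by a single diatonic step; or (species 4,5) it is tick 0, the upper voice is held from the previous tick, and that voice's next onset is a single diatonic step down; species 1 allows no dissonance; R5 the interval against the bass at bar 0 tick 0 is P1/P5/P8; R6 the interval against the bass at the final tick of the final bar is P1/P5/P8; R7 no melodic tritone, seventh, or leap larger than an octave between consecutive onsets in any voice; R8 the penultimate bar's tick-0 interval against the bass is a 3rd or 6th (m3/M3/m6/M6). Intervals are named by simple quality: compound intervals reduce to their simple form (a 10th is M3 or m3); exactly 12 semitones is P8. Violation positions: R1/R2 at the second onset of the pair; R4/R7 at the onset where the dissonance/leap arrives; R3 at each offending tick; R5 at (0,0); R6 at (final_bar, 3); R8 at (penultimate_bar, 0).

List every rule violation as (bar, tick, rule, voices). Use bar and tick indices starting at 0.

(3, 0, R2, (0, 1))
(5, 0, R8, (0, 1))
(6, 0, R1, (0, 1))

bar 0: v0=G3 v1=G4 downbeat P8
bar 1: v0=F3 v1=D4 downbeat M6
bar 2: v0=E3 v1=C4 downbeat m6
bar 3: v0=D3 v1=A3 downbeat P5
bar 4: v0=E3 v1=C4 downbeat m6
bar 5: v0=F3 v1=C4 downbeat P5
bar 6: v0=G3 v1=G4 downbeat P8
  -> R2 @ bar 3 tick 0 v(0, 1): E3/C4 m6 -> D3/A3 P5 similar
  -> R8 @ bar 5 tick 0 v(0, 1): penult P5 not 3rd/6th
  -> R1 @ bar 6 tick 0 v(0, 1): F3/F4 P8 -> G3/G4 P8 similar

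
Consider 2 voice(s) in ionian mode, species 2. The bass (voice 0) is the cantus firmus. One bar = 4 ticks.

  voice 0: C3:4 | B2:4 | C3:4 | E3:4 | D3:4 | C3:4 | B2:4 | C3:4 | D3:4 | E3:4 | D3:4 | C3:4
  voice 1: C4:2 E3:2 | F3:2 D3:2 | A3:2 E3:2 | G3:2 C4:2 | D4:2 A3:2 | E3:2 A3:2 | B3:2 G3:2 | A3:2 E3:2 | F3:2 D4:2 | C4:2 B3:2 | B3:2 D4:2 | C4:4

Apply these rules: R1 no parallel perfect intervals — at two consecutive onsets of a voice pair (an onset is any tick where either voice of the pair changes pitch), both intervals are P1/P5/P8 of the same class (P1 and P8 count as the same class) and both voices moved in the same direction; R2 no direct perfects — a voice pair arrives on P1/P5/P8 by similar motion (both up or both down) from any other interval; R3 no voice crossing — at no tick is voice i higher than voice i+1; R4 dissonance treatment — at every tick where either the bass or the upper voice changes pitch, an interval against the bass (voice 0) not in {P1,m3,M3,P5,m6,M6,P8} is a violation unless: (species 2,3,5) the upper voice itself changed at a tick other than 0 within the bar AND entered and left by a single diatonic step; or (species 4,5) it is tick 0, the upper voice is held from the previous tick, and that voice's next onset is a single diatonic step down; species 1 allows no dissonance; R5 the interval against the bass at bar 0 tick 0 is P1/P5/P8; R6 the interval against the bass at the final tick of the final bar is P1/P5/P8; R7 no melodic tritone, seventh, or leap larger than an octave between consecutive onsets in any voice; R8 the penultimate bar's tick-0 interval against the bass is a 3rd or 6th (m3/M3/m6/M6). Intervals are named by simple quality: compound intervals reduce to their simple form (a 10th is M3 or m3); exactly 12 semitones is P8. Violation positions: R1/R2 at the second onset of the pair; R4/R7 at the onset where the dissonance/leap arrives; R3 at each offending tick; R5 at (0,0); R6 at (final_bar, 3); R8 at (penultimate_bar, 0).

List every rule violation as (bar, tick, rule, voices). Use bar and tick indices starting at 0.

(1, 0, R4, (0, 1))
(11, 0, R1, (0, 1))

bar 0: v0=C3 v1=C4 downbeat P8
bar 1: v0=B2 v1=F3 downbeat TT
bar 2: v0=C3 v1=A3 downbeat M6
bar 3: v0=E3 v1=G3 downbeat m3
bar 4: v0=D3 v1=D4 downbeat P8
bar 5: v0=C3 v1=E3 downbeat M3
bar 6: v0=B2 v1=B3 downbeat P8
bar 7: v0=C3 v1=A3 downbeat M6
bar 8: v0=D3 v1=F3 downbeat m3
bar 9: v0=E3 v1=C4 downbeat m6
bar 10: v0=D3 v1=B3 downbeat M6
bar 11: v0=C3 v1=C4 downbeat P8
  -> R4 @ bar 1 tick 0 v(0, 1): B2/F3 TT untreated
  -> R1 @ bar 11 tick 0 v(0, 1): D3/D4 P8 -> C3/C4 P8 similar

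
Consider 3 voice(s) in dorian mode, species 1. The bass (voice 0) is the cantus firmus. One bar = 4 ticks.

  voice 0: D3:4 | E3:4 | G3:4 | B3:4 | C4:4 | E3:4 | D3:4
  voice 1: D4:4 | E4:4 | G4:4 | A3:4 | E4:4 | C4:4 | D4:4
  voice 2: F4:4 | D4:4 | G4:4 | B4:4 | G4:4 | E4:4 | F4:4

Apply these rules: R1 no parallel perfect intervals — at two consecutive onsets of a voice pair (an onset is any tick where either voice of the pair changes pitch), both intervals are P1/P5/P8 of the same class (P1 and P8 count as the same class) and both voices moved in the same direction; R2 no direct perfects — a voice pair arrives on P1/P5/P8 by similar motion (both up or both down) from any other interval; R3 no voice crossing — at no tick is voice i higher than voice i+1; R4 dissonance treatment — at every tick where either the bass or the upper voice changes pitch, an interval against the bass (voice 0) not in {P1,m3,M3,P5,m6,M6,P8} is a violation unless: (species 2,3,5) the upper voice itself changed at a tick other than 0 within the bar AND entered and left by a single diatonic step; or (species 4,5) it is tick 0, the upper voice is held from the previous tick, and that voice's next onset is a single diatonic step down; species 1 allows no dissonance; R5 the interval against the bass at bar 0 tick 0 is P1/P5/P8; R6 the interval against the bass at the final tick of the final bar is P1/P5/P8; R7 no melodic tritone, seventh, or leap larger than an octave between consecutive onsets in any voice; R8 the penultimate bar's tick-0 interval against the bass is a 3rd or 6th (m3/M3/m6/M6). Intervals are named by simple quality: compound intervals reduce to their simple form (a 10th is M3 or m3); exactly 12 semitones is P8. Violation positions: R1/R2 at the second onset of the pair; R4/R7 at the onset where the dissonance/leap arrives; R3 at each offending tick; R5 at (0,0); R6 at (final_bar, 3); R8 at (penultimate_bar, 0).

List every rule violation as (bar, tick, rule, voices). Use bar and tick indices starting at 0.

bar 0: v0=D3 v1=D4 v2=F4 downbeat m3
bar 1: v0=E3 v1=E4 v2=D4 downbeat m7
bar 2: v0=G3 v1=G4 v2=G4 downbeat P8
bar 3: v0=B3 v1=A3 v2=B4 downbeat P8
bar 4: v0=C4 v1=E4 v2=G4 downbeat P5
bar 5: v0=E3 v1=C4 v2=E4 downbeat P8
bar 6: v0=D3 v1=D4 v2=F4 downbeat m3
  -> R5 @ bar 0 tick 0 v(0, 2): opens on m3
  -> R1 @ bar 1 tick 0 v(0, 1): D3/D4 P8 -> E3/E4 P8 similar
  -> R3 @ bar 1 tick 0 v(1, 2): E4 above D4
  -> R4 @ bar 1 tick 0 v(0, 2): E3/D4 m7 untreated
  -> R3 @ bar 1 tick 1 v(1, 2): E4 above D4
  -> R3 @ bar 1 tick 2 v(1, 2): E4 above D4
  -> R3 @ bar 1 tick 3 v(1, 2): E4 above D4
  -> R1 @ bar 2 tick 0 v(0, 1): E3/E4 P8 -> G3/G4 P8 similar
  -> R2 @ bar 2 tick 0 v(0, 2): E3/D4 m7 -> G3/G4 P8 similar
  -> R2 @ bar 2 tick 0 v(1, 2): E4/D4 M2 -> G4/G4 P1 similar
  -> R1 @ bar 3 tick 0 v(0, 2): G3/G4 P8 -> B3/B4 P8 similar
  -> R3 @ bar 3 tick 0 v(0, 1): B3 above A3
  -> R4 @ bar 3 tick 0 v(0, 1): B3/A3 M2 untreated
  -> R7 @ bar 3 tick 0 v(1,): G4->A3 leap 10st
  -> R3 @ bar 3 tick 1 v(0, 1): B3 above A3
  -> R3 @ bar 3 tick 2 v(0, 1): B3 above A3
  -> R3 @ bar 3 tick 3 v(0, 1): B3 above A3
  -> R2 @ bar 5 tick 0 v(0, 2): C4/G4 P5 -> E3/E4 P8 similar
  -> R8 @ bar 5 tick 0 v(0, 2): penult P8 not 3rd/6th
  -> R6 @ bar 6 tick 3 v(0, 2): closes on m3

(0, 0, R5, (0, 2))
(1, 0, R1, (0, 1))
(1, 0, R3, (1, 2))
(1, 0, R4, (0, 2))
(1, 1, R3, (1, 2))
(1, 2, R3, (1, 2))
(1, 3, R3, (1, 2))
(2, 0, R1, (0, 1))
(2, 0, R2, (0, 2))
(2, 0, R2, (1, 2))
(3, 0, R1, (0, 2))
(3, 0, R3, (0, 1))
(3, 0, R4, (0, 1))
(3, 0, R7, (1,))
(3, 1, R3, (0, 1))
(3, 2, R3, (0, 1))
(3, 3, R3, (0, 1))
(5, 0, R2, (0, 2))
(5, 0, R8, (0, 2))
(6, 3, R6, (0, 2))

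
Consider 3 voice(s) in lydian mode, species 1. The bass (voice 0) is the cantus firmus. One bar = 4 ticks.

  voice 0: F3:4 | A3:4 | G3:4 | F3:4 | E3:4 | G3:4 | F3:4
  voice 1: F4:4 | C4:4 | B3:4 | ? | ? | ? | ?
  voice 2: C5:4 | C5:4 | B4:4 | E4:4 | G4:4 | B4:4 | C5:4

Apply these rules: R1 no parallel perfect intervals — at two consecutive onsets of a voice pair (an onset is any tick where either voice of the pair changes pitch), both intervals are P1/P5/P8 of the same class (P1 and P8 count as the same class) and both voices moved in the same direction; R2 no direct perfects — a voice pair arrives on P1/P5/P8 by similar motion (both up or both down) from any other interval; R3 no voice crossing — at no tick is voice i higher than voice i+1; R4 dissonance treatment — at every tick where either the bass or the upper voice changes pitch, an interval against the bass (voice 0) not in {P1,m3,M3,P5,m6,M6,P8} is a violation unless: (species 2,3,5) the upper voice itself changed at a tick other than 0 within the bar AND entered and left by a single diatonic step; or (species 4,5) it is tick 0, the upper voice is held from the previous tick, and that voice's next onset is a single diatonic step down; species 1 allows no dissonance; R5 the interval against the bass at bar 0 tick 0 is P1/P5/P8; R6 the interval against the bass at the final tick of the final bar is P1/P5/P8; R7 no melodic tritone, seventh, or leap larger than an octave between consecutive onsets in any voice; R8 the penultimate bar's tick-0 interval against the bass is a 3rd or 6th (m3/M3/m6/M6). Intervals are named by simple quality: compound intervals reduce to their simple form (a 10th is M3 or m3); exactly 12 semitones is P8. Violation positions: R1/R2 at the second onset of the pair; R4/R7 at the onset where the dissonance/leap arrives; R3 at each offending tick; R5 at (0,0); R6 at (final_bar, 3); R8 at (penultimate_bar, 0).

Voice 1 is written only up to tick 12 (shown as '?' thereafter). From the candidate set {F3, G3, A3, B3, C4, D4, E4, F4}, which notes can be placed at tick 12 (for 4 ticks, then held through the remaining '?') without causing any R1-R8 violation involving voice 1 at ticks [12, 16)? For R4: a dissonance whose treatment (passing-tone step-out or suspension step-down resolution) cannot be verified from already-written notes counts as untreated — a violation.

{C4, D4}

F3: violates R2,R7
G3: violates R4
A3: violates R2
B3: violates R4
C4: legal
D4: legal
E4: violates R4
F4: violates R3,R7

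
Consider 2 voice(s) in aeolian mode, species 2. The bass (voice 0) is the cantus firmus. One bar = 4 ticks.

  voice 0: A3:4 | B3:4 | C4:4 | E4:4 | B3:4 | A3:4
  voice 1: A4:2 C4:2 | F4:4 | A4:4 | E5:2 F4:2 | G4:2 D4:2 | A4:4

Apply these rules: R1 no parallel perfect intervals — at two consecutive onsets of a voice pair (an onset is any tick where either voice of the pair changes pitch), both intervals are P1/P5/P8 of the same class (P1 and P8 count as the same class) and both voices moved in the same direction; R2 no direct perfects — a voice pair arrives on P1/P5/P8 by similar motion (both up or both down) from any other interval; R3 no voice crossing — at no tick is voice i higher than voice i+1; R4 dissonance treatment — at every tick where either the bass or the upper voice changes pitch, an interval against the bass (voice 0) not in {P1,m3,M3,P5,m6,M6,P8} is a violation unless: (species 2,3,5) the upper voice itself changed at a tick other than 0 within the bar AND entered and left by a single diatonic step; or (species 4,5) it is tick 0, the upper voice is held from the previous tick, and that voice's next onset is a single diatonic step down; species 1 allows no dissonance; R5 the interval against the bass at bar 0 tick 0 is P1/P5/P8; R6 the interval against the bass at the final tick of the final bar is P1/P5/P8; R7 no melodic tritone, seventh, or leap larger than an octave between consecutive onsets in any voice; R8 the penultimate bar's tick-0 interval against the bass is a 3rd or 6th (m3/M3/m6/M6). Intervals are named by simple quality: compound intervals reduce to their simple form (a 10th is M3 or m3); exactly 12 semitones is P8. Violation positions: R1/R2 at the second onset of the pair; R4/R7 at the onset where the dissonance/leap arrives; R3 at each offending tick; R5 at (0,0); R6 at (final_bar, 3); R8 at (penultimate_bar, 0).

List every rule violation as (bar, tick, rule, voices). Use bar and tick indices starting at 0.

(1, 0, R4, (0, 1))
(3, 0, R2, (0, 1))
(3, 2, R4, (0, 1))
(3, 2, R7, (1,))

bar 0: v0=A3 v1=A4 downbeat P8
bar 1: v0=B3 v1=F4 downbeat TT
bar 2: v0=C4 v1=A4 downbeat M6
bar 3: v0=E4 v1=E5 downbeat P8
bar 4: v0=B3 v1=G4 downbeat m6
bar 5: v0=A3 v1=A4 downbeat P8
  -> R4 @ bar 1 tick 0 v(0, 1): B3/F4 TT untreated
  -> R2 @ bar 3 tick 0 v(0, 1): C4/A4 M6 -> E4/E5 P8 similar
  -> R4 @ bar 3 tick 2 v(0, 1): E4/F4 m2 untreated
  -> R7 @ bar 3 tick 2 v(1,): E5->F4 leap 11st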